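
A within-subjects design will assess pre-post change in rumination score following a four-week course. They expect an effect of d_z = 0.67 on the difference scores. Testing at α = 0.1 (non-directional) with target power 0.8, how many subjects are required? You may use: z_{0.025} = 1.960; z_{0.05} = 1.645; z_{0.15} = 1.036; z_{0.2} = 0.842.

n = 14 pairs

For a paired (one-sample on differences) test: n = ((z_{α/2} + z_β) / d)².
z_{α/2} + z_β = 1.645 + 0.842 = 2.487.
n = (2.487 / 0.67)² = 3.712² = 13.78.
Round up.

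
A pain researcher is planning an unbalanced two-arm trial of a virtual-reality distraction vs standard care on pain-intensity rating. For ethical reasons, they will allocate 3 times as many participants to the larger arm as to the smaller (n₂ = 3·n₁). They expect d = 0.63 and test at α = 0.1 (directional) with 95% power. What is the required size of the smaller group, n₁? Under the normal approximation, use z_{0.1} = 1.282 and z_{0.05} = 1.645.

With allocation ratio k = n₂/n₁ = 3, Var(x̄₁−x̄₂) = σ²(1/n₁ + 1/(k·n₁)) = σ²·(k+1)/(k·n₁).
So n₁ = (1 + 1/k)·((z_{α} + z_β)/d)² = 1.333 × (2.927/0.63)².
n₁ = 1.333 × 21.59 = 28.8.
Round up: n₁ = 29, giving n₂ = 3 × 29 = 87.

n₁ = 29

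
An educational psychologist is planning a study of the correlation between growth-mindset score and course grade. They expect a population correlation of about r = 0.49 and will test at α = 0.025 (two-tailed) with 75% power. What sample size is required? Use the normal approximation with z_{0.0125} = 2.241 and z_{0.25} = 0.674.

n = 33

Fisher's z: C = ½·ln((1+r)/(1−r)) = ½·ln(2.9216) = 0.5361.
n = ((z_{α/2} + z_β)/C)² + 3.
(2.241 + 0.674) / 0.5361 = 2.915 / 0.5361 = 5.437.
n = 5.437² + 3 = 29.57 + 3 = 32.6.
Round up.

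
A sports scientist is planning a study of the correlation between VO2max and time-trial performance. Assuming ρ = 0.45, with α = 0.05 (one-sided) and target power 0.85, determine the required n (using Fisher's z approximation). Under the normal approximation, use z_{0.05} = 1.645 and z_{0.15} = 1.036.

n = 34

Fisher's z: C = ½·ln((1+r)/(1−r)) = ½·ln(2.6364) = 0.4847.
n = ((z_{α} + z_β)/C)² + 3.
(1.645 + 1.036) / 0.4847 = 2.681 / 0.4847 = 5.531.
n = 5.531² + 3 = 30.59 + 3 = 33.6.
Round up.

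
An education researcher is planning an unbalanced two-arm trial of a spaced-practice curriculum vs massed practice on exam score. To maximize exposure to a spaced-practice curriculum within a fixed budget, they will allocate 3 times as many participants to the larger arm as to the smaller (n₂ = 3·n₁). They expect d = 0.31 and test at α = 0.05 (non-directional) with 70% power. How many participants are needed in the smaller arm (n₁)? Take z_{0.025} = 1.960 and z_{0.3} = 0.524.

n₁ = 86

With allocation ratio k = n₂/n₁ = 3, Var(x̄₁−x̄₂) = σ²(1/n₁ + 1/(k·n₁)) = σ²·(k+1)/(k·n₁).
So n₁ = (1 + 1/k)·((z_{α/2} + z_β)/d)² = 1.333 × (2.484/0.31)².
n₁ = 1.333 × 64.21 = 85.6.
Round up: n₁ = 86, giving n₂ = 3 × 86 = 258.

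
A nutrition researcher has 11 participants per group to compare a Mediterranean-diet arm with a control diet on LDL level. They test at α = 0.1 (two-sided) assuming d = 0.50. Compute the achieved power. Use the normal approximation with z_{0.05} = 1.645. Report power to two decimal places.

power ≈ 0.32

For two equal groups, power = Φ(d·√(n/2) − z_{α/2}).
d·√(n/2) = 0.50 × √(11/2) = 0.50 × 2.345 = 1.173.
z_β = 1.173 − 1.645 = -0.472.
Power = Φ(-0.472) = 0.318.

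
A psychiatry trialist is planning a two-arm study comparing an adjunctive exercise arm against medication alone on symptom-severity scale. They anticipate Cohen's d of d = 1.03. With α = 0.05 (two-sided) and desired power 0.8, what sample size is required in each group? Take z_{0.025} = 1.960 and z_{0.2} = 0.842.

n = 15 per group

For two independent groups with equal n: n = 2·((z_{α/2} + z_β) / d)².
z_{α/2} + z_β = 1.960 + 0.842 = 2.802.
n = 2 × (2.802 / 1.03)² = 2 × 2.720² = 2 × 7.40 = 14.8.
Round up to the next whole participant.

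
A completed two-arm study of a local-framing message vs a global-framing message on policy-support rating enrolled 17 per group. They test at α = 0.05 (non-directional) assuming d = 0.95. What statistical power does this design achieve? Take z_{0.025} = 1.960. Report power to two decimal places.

For two equal groups, power = Φ(d·√(n/2) − z_{α/2}).
d·√(n/2) = 0.95 × √(17/2) = 0.95 × 2.915 = 2.770.
z_β = 2.770 − 1.960 = 0.810.
Power = Φ(0.810) = 0.791.

power ≈ 0.79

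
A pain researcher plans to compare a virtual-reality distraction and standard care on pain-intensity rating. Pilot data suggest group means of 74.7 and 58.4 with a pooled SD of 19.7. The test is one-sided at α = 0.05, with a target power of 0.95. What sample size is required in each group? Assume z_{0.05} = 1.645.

Cohen's d = |M₁ − M₂| / SD_pooled = |74.7 − 58.4| / 19.7 = 16.3 / 19.7 = 0.827.
For two independent groups with equal n: n = 2·((z_{α} + z_β) / d)².
z_{α} + z_β = 1.645 + 1.645 = 3.290.
n = 2 × (3.290 / 0.827)² = 2 × 3.978² = 2 × 15.83 = 31.7.
Round up to the next whole participant.

n = 32 per group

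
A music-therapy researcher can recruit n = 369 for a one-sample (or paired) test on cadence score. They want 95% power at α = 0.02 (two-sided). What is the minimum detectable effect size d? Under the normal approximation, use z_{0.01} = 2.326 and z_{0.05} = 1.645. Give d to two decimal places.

For a single sample (or paired design) of n = 369: d_min = (z_{α/2} + z_β)/√n.
z-sum = 2.326 + 1.645 = 3.971.
d_min = 3.971 / √369 = 3.971 / 19.209 = 0.207.

d_min ≈ 0.21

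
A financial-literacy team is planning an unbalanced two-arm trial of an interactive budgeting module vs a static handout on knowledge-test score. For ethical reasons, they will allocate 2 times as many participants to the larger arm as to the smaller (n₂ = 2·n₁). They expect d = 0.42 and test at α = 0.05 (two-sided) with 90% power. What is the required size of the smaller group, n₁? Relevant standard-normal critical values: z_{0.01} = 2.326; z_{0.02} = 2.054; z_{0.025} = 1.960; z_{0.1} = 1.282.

n₁ = 90

With allocation ratio k = n₂/n₁ = 2, Var(x̄₁−x̄₂) = σ²(1/n₁ + 1/(k·n₁)) = σ²·(k+1)/(k·n₁).
So n₁ = (1 + 1/k)·((z_{α/2} + z_β)/d)² = 1.500 × (3.242/0.42)².
n₁ = 1.500 × 59.58 = 89.4.
Round up: n₁ = 90, giving n₂ = 2 × 90 = 180.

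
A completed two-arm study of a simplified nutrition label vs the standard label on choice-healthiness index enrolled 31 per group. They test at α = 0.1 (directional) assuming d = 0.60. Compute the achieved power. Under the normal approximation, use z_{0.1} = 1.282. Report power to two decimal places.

For two equal groups, power = Φ(d·√(n/2) − z_{α}).
d·√(n/2) = 0.60 × √(31/2) = 0.60 × 3.937 = 2.362.
z_β = 2.362 − 1.282 = 1.080.
Power = Φ(1.080) = 0.860.

power ≈ 0.86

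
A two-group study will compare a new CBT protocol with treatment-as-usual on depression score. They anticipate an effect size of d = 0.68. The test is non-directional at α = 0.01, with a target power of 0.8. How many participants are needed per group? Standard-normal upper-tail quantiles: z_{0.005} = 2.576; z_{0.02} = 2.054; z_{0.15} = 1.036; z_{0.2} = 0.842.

For two independent groups with equal n: n = 2·((z_{α/2} + z_β) / d)².
z_{α/2} + z_β = 2.576 + 0.842 = 3.418.
n = 2 × (3.418 / 0.68)² = 2 × 5.026² = 2 × 25.27 = 50.5.
Round up to the next whole participant.

n = 51 per group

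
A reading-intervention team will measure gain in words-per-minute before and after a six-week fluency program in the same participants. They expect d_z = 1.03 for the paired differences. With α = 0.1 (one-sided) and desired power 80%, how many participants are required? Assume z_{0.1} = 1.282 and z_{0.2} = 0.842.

For a paired (one-sample on differences) test: n = ((z_{α} + z_β) / d)².
z_{α} + z_β = 1.282 + 0.842 = 2.124.
n = (2.124 / 1.03)² = 2.062² = 4.25.
Round up.

n = 5 pairs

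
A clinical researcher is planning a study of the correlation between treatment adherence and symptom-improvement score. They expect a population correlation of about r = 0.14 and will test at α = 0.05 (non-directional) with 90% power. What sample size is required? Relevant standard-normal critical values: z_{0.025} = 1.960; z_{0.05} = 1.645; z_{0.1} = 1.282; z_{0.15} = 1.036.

Fisher's z: C = ½·ln((1+r)/(1−r)) = ½·ln(1.3256) = 0.1409.
n = ((z_{α/2} + z_β)/C)² + 3.
(1.960 + 1.282) / 0.1409 = 3.242 / 0.1409 = 23.009.
n = 23.009² + 3 = 529.42 + 3 = 532.4.
Round up.

n = 533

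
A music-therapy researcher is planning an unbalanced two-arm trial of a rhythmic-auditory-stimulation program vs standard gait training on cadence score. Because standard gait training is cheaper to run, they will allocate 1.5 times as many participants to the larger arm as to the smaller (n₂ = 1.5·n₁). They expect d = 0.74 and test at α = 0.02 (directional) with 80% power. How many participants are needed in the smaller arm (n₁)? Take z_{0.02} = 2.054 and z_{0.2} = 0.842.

With allocation ratio k = n₂/n₁ = 1.5, Var(x̄₁−x̄₂) = σ²(1/n₁ + 1/(k·n₁)) = σ²·(k+1)/(k·n₁).
So n₁ = (1 + 1/k)·((z_{α} + z_β)/d)² = 1.667 × (2.896/0.74)².
n₁ = 1.667 × 15.32 = 25.5.
Round up: n₁ = 26, giving n₂ = 1.5 × 26 = 39.

n₁ = 26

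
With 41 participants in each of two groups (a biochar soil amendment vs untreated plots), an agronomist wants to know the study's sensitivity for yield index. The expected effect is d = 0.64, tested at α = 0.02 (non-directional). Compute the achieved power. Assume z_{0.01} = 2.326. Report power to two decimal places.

For two equal groups, power = Φ(d·√(n/2) − z_{α/2}).
d·√(n/2) = 0.64 × √(41/2) = 0.64 × 4.528 = 2.898.
z_β = 2.898 − 2.326 = 0.572.
Power = Φ(0.572) = 0.716.

power ≈ 0.72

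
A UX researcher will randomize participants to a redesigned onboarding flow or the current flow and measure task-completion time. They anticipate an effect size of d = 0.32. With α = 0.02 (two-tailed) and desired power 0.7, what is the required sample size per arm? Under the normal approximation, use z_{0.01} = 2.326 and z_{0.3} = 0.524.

n = 159 per group

For two independent groups with equal n: n = 2·((z_{α/2} + z_β) / d)².
z_{α/2} + z_β = 2.326 + 0.524 = 2.850.
n = 2 × (2.850 / 0.32)² = 2 × 8.906² = 2 × 79.32 = 158.6.
Round up to the next whole participant.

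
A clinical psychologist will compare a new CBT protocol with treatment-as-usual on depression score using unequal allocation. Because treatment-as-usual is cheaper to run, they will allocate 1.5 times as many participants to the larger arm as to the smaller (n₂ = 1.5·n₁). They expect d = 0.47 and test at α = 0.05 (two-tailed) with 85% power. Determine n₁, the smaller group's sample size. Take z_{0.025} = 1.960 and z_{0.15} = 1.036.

n₁ = 68

With allocation ratio k = n₂/n₁ = 1.5, Var(x̄₁−x̄₂) = σ²(1/n₁ + 1/(k·n₁)) = σ²·(k+1)/(k·n₁).
So n₁ = (1 + 1/k)·((z_{α/2} + z_β)/d)² = 1.667 × (2.996/0.47)².
n₁ = 1.667 × 40.63 = 67.7.
Round up: n₁ = 68, giving n₂ = 1.5 × 68 = 102.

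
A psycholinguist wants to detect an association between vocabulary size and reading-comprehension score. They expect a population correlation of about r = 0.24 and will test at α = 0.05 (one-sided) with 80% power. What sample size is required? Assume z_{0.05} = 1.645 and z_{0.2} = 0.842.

n = 107

Fisher's z: C = ½·ln((1+r)/(1−r)) = ½·ln(1.6316) = 0.2448.
n = ((z_{α} + z_β)/C)² + 3.
(1.645 + 0.842) / 0.2448 = 2.487 / 0.2448 = 10.159.
n = 10.159² + 3 = 103.21 + 3 = 106.2.
Round up.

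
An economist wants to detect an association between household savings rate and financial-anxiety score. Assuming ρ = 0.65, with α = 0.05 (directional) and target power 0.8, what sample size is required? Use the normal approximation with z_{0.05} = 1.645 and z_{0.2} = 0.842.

n = 14

Fisher's z: C = ½·ln((1+r)/(1−r)) = ½·ln(4.7143) = 0.7753.
n = ((z_{α} + z_β)/C)² + 3.
(1.645 + 0.842) / 0.7753 = 2.487 / 0.7753 = 3.208.
n = 3.208² + 3 = 10.29 + 3 = 13.3.
Round up.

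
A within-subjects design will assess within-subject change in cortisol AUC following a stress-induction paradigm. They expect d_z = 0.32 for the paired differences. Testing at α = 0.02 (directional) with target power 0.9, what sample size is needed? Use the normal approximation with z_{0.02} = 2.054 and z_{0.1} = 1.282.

For a paired (one-sample on differences) test: n = ((z_{α} + z_β) / d)².
z_{α} + z_β = 2.054 + 1.282 = 3.336.
n = (3.336 / 0.32)² = 10.425² = 108.68.
Round up.

n = 109 pairs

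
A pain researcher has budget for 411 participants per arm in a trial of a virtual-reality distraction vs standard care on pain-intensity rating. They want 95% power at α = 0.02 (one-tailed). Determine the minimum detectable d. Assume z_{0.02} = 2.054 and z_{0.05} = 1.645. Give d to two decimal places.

For two independent groups of n = 411 each: d_min = (z_{α} + z_β)·√(2/n).
z-sum = 2.054 + 1.645 = 3.699.
d_min = 3.699 × √(2/411) = 3.699 × 0.0698 = 0.258.

d_min ≈ 0.26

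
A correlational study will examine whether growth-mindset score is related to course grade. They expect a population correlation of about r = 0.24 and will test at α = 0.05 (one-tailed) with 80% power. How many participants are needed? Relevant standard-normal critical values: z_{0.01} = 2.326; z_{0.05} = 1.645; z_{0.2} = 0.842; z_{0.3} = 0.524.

n = 107

Fisher's z: C = ½·ln((1+r)/(1−r)) = ½·ln(1.6316) = 0.2448.
n = ((z_{α} + z_β)/C)² + 3.
(1.645 + 0.842) / 0.2448 = 2.487 / 0.2448 = 10.159.
n = 10.159² + 3 = 103.21 + 3 = 106.2.
Round up.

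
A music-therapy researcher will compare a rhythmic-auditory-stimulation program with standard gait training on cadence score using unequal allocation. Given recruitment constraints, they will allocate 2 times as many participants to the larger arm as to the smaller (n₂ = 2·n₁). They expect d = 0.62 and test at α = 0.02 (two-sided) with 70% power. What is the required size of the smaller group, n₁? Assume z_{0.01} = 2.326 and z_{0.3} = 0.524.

n₁ = 32

With allocation ratio k = n₂/n₁ = 2, Var(x̄₁−x̄₂) = σ²(1/n₁ + 1/(k·n₁)) = σ²·(k+1)/(k·n₁).
So n₁ = (1 + 1/k)·((z_{α/2} + z_β)/d)² = 1.500 × (2.850/0.62)².
n₁ = 1.500 × 21.13 = 31.7.
Round up: n₁ = 32, giving n₂ = 2 × 32 = 64.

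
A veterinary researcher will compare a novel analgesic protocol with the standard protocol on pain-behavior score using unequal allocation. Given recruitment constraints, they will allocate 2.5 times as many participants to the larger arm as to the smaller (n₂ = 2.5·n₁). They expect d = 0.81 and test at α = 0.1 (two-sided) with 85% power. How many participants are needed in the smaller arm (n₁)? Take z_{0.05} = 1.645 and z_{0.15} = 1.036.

n₁ = 16

With allocation ratio k = n₂/n₁ = 2.5, Var(x̄₁−x̄₂) = σ²(1/n₁ + 1/(k·n₁)) = σ²·(k+1)/(k·n₁).
So n₁ = (1 + 1/k)·((z_{α/2} + z_β)/d)² = 1.400 × (2.681/0.81)².
n₁ = 1.400 × 10.96 = 15.3.
Round up: n₁ = 16, giving n₂ = 2.5 × 16 = 40.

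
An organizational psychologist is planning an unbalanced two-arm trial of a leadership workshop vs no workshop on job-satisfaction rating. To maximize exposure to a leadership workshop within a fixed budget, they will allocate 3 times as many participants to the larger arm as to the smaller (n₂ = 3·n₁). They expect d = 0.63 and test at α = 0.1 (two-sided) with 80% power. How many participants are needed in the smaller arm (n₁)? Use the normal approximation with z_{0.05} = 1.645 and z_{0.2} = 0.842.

With allocation ratio k = n₂/n₁ = 3, Var(x̄₁−x̄₂) = σ²(1/n₁ + 1/(k·n₁)) = σ²·(k+1)/(k·n₁).
So n₁ = (1 + 1/k)·((z_{α/2} + z_β)/d)² = 1.333 × (2.487/0.63)².
n₁ = 1.333 × 15.58 = 20.8.
Round up: n₁ = 21, giving n₂ = 3 × 21 = 63.

n₁ = 21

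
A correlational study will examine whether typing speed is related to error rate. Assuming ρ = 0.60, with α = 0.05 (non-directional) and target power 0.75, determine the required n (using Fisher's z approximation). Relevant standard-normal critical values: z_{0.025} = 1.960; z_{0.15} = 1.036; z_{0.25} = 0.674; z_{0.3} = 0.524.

n = 18

Fisher's z: C = ½·ln((1+r)/(1−r)) = ½·ln(4.0000) = 0.6931.
n = ((z_{α/2} + z_β)/C)² + 3.
(1.960 + 0.674) / 0.6931 = 2.634 / 0.6931 = 3.800.
n = 3.800² + 3 = 14.44 + 3 = 17.4.
Round up.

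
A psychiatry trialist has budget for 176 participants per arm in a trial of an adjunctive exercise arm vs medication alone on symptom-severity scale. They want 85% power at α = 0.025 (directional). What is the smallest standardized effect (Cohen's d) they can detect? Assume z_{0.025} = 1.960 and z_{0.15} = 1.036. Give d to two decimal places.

d_min ≈ 0.32

For two independent groups of n = 176 each: d_min = (z_{α} + z_β)·√(2/n).
z-sum = 1.960 + 1.036 = 2.996.
d_min = 2.996 × √(2/176) = 2.996 × 0.1066 = 0.319.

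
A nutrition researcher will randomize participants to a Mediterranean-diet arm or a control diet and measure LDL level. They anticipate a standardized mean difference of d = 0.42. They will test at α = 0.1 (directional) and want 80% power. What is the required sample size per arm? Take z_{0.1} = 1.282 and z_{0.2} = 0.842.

n = 52 per group

For two independent groups with equal n: n = 2·((z_{α} + z_β) / d)².
z_{α} + z_β = 1.282 + 0.842 = 2.124.
n = 2 × (2.124 / 0.42)² = 2 × 5.057² = 2 × 25.57 = 51.1.
Round up to the next whole participant.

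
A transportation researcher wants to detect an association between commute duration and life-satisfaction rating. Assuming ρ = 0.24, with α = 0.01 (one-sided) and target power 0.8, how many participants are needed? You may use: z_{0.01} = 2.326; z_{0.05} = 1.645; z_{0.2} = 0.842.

Fisher's z: C = ½·ln((1+r)/(1−r)) = ½·ln(1.6316) = 0.2448.
n = ((z_{α} + z_β)/C)² + 3.
(2.326 + 0.842) / 0.2448 = 3.168 / 0.2448 = 12.941.
n = 12.941² + 3 = 167.47 + 3 = 170.5.
Round up.

n = 171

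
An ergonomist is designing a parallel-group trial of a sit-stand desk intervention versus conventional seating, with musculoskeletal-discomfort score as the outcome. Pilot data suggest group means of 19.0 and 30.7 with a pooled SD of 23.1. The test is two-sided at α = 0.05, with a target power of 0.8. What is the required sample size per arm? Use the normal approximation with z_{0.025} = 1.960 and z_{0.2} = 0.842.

n = 62 per group

Cohen's d = |M₁ − M₂| / SD_pooled = |19.0 − 30.7| / 23.1 = 11.7 / 23.1 = 0.506.
For two independent groups with equal n: n = 2·((z_{α/2} + z_β) / d)².
z_{α/2} + z_β = 1.960 + 0.842 = 2.802.
n = 2 × (2.802 / 0.506)² = 2 × 5.538² = 2 × 30.66 = 61.3.
Round up to the next whole participant.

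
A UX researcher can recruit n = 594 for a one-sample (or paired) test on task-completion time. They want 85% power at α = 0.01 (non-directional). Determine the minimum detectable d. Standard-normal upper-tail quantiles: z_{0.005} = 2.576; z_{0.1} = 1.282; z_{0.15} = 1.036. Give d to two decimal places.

For a single sample (or paired design) of n = 594: d_min = (z_{α/2} + z_β)/√n.
z-sum = 2.576 + 1.036 = 3.612.
d_min = 3.612 / √594 = 3.612 / 24.372 = 0.148.

d_min ≈ 0.15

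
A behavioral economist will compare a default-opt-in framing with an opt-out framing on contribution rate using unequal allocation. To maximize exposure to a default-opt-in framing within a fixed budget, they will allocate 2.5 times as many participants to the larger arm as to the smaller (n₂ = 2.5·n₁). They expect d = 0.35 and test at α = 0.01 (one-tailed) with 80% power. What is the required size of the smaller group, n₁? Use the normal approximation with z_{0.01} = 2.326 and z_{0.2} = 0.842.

With allocation ratio k = n₂/n₁ = 2.5, Var(x̄₁−x̄₂) = σ²(1/n₁ + 1/(k·n₁)) = σ²·(k+1)/(k·n₁).
So n₁ = (1 + 1/k)·((z_{α} + z_β)/d)² = 1.400 × (3.168/0.35)².
n₁ = 1.400 × 81.93 = 114.7.
Round up: n₁ = 115, giving n₂ = ⌈2.5 × 115⌉ = ⌈287.5⌉ = 288.

n₁ = 115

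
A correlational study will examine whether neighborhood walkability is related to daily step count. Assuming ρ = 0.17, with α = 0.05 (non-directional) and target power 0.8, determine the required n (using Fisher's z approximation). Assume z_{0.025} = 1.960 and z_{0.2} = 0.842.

n = 270

Fisher's z: C = ½·ln((1+r)/(1−r)) = ½·ln(1.4096) = 0.1717.
n = ((z_{α/2} + z_β)/C)² + 3.
(1.960 + 0.842) / 0.1717 = 2.802 / 0.1717 = 16.319.
n = 16.319² + 3 = 266.32 + 3 = 269.3.
Round up.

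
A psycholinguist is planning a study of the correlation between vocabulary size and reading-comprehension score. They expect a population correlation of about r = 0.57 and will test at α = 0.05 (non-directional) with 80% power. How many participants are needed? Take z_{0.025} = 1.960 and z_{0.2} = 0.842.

Fisher's z: C = ½·ln((1+r)/(1−r)) = ½·ln(3.6512) = 0.6475.
n = ((z_{α/2} + z_β)/C)² + 3.
(1.960 + 0.842) / 0.6475 = 2.802 / 0.6475 = 4.327.
n = 4.327² + 3 = 18.73 + 3 = 21.7.
Round up.

n = 22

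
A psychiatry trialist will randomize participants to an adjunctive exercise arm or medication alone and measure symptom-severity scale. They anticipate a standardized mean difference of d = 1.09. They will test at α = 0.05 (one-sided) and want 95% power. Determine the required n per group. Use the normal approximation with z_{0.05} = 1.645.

n = 19 per group

For two independent groups with equal n: n = 2·((z_{α} + z_β) / d)².
z_{α} + z_β = 1.645 + 1.645 = 3.290.
n = 2 × (3.290 / 1.09)² = 2 × 3.018² = 2 × 9.11 = 18.2.
Round up to the next whole participant.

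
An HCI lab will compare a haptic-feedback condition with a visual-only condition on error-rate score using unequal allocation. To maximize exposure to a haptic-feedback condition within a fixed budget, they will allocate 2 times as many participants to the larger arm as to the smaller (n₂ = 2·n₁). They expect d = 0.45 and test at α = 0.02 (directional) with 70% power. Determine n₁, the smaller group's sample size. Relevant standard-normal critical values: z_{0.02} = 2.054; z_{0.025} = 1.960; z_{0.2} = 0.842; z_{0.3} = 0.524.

With allocation ratio k = n₂/n₁ = 2, Var(x̄₁−x̄₂) = σ²(1/n₁ + 1/(k·n₁)) = σ²·(k+1)/(k·n₁).
So n₁ = (1 + 1/k)·((z_{α} + z_β)/d)² = 1.500 × (2.578/0.45)².
n₁ = 1.500 × 32.82 = 49.2.
Round up: n₁ = 50, giving n₂ = 2 × 50 = 100.

n₁ = 50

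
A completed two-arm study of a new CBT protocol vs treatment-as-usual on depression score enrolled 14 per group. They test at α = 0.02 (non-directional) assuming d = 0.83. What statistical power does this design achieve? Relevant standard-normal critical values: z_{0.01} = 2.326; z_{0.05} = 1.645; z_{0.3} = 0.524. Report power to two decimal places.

For two equal groups, power = Φ(d·√(n/2) − z_{α/2}).
d·√(n/2) = 0.83 × √(14/2) = 0.83 × 2.646 = 2.196.
z_β = 2.196 − 2.326 = -0.130.
Power = Φ(-0.130) = 0.448.

power ≈ 0.45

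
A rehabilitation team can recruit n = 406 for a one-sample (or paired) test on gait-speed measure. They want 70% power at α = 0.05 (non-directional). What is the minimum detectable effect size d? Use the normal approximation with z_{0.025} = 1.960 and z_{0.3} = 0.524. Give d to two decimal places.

For a single sample (or paired design) of n = 406: d_min = (z_{α/2} + z_β)/√n.
z-sum = 1.960 + 0.524 = 2.484.
d_min = 2.484 / √406 = 2.484 / 20.149 = 0.123.

d_min ≈ 0.12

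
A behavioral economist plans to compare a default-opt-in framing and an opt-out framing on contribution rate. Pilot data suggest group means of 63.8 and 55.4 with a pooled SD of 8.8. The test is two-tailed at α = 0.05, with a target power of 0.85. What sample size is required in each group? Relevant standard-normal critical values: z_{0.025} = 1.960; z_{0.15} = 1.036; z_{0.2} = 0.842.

Cohen's d = |M₁ − M₂| / SD_pooled = |63.8 − 55.4| / 8.8 = 8.4 / 8.8 = 0.955.
For two independent groups with equal n: n = 2·((z_{α/2} + z_β) / d)².
z_{α/2} + z_β = 1.960 + 1.036 = 2.996.
n = 2 × (2.996 / 0.955)² = 2 × 3.137² = 2 × 9.84 = 19.7.
Round up to the next whole participant.

n = 20 per group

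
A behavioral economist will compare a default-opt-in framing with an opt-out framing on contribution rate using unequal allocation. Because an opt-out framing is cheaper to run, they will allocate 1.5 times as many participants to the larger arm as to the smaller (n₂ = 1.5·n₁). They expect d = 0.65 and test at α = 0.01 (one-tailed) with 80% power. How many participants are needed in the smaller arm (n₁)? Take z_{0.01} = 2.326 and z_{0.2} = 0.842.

With allocation ratio k = n₂/n₁ = 1.5, Var(x̄₁−x̄₂) = σ²(1/n₁ + 1/(k·n₁)) = σ²·(k+1)/(k·n₁).
So n₁ = (1 + 1/k)·((z_{α} + z_β)/d)² = 1.667 × (3.168/0.65)².
n₁ = 1.667 × 23.75 = 39.6.
Round up: n₁ = 40, giving n₂ = 1.5 × 40 = 60.

n₁ = 40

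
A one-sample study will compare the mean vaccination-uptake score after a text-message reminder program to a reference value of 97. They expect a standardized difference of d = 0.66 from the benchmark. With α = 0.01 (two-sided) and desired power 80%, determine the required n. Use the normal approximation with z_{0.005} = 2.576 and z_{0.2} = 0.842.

For a one-sample test: n = ((z_{α/2} + z_β) / d)².
z_{α/2} + z_β = 2.576 + 0.842 = 3.418.
n = (3.418 / 0.66)² = 5.179² = 26.82.
Round up.

n = 27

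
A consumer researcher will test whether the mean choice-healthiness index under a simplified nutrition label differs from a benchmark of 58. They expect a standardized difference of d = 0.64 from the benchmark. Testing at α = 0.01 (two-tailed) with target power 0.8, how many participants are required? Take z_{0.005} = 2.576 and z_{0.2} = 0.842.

For a one-sample test: n = ((z_{α/2} + z_β) / d)².
z_{α/2} + z_β = 2.576 + 0.842 = 3.418.
n = (3.418 / 0.64)² = 5.341² = 28.52.
Round up.

n = 29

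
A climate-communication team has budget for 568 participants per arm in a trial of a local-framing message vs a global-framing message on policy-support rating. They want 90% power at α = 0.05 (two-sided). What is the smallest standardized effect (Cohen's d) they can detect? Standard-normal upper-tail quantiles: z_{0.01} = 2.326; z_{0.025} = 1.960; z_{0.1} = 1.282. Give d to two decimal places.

For two independent groups of n = 568 each: d_min = (z_{α/2} + z_β)·√(2/n).
z-sum = 1.960 + 1.282 = 3.242.
d_min = 3.242 × √(2/568) = 3.242 × 0.0593 = 0.192.

d_min ≈ 0.19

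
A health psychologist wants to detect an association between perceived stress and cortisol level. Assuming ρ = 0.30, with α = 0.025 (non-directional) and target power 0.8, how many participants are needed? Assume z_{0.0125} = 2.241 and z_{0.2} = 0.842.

n = 103

Fisher's z: C = ½·ln((1+r)/(1−r)) = ½·ln(1.8571) = 0.3095.
n = ((z_{α/2} + z_β)/C)² + 3.
(2.241 + 0.842) / 0.3095 = 3.083 / 0.3095 = 9.961.
n = 9.961² + 3 = 99.23 + 3 = 102.2.
Round up.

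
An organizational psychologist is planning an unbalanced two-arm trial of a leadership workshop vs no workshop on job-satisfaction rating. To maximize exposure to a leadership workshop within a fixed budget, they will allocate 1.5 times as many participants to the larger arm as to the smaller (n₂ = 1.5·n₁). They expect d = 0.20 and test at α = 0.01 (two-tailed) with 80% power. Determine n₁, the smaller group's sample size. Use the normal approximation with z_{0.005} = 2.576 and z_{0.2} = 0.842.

With allocation ratio k = n₂/n₁ = 1.5, Var(x̄₁−x̄₂) = σ²(1/n₁ + 1/(k·n₁)) = σ²·(k+1)/(k·n₁).
So n₁ = (1 + 1/k)·((z_{α/2} + z_β)/d)² = 1.667 × (3.418/0.20)².
n₁ = 1.667 × 292.07 = 486.8.
Round up: n₁ = 487, giving n₂ = ⌈1.5 × 487⌉ = ⌈730.5⌉ = 731.

n₁ = 487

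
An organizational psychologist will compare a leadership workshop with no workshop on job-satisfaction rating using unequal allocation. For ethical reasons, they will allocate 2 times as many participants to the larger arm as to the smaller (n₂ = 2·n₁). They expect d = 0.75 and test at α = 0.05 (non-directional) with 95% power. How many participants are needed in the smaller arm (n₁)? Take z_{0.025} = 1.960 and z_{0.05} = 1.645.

With allocation ratio k = n₂/n₁ = 2, Var(x̄₁−x̄₂) = σ²(1/n₁ + 1/(k·n₁)) = σ²·(k+1)/(k·n₁).
So n₁ = (1 + 1/k)·((z_{α/2} + z_β)/d)² = 1.500 × (3.605/0.75)².
n₁ = 1.500 × 23.10 = 34.7.
Round up: n₁ = 35, giving n₂ = 2 × 35 = 70.

n₁ = 35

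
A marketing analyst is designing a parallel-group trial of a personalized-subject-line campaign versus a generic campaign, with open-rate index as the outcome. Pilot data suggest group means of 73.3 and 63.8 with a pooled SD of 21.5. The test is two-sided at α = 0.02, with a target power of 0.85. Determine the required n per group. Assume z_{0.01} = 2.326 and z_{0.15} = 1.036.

n = 116 per group

Cohen's d = |M₁ − M₂| / SD_pooled = |73.3 − 63.8| / 21.5 = 9.5 / 21.5 = 0.442.
For two independent groups with equal n: n = 2·((z_{α/2} + z_β) / d)².
z_{α/2} + z_β = 2.326 + 1.036 = 3.362.
n = 2 × (3.362 / 0.442)² = 2 × 7.606² = 2 × 57.86 = 115.7.
Round up to the next whole participant.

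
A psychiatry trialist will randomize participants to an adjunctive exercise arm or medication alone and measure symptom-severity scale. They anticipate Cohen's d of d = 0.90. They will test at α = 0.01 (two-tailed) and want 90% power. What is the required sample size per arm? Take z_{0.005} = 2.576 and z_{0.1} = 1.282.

n = 37 per group

For two independent groups with equal n: n = 2·((z_{α/2} + z_β) / d)².
z_{α/2} + z_β = 2.576 + 1.282 = 3.858.
n = 2 × (3.858 / 0.90)² = 2 × 4.287² = 2 × 18.38 = 36.8.
Round up to the next whole participant.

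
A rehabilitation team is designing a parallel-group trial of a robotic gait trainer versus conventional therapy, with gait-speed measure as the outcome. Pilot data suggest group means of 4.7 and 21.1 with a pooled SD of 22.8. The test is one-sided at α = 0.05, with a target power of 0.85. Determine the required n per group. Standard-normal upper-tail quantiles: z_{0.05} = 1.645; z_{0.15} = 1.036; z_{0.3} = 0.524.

Cohen's d = |M₁ − M₂| / SD_pooled = |4.7 − 21.1| / 22.8 = 16.4 / 22.8 = 0.719.
For two independent groups with equal n: n = 2·((z_{α} + z_β) / d)².
z_{α} + z_β = 1.645 + 1.036 = 2.681.
n = 2 × (2.681 / 0.719)² = 2 × 3.729² = 2 × 13.90 = 27.8.
Round up to the next whole participant.

n = 28 per group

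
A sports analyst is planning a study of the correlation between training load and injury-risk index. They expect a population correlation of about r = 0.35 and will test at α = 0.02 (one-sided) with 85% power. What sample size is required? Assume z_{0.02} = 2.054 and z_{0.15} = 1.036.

n = 75

Fisher's z: C = ½·ln((1+r)/(1−r)) = ½·ln(2.0769) = 0.3654.
n = ((z_{α} + z_β)/C)² + 3.
(2.054 + 1.036) / 0.3654 = 3.090 / 0.3654 = 8.456.
n = 8.456² + 3 = 71.51 + 3 = 74.5.
Round up.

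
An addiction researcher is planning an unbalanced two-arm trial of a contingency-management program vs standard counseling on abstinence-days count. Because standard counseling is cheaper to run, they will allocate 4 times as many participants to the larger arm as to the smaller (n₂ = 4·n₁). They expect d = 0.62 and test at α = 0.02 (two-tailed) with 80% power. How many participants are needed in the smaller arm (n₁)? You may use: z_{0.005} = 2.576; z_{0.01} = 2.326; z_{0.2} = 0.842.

With allocation ratio k = n₂/n₁ = 4, Var(x̄₁−x̄₂) = σ²(1/n₁ + 1/(k·n₁)) = σ²·(k+1)/(k·n₁).
So n₁ = (1 + 1/k)·((z_{α/2} + z_β)/d)² = 1.250 × (3.168/0.62)².
n₁ = 1.250 × 26.11 = 32.6.
Round up: n₁ = 33, giving n₂ = 4 × 33 = 132.

n₁ = 33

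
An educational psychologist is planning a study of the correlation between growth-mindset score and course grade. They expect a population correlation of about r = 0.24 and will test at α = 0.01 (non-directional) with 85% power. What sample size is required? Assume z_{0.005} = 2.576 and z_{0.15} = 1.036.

n = 221

Fisher's z: C = ½·ln((1+r)/(1−r)) = ½·ln(1.6316) = 0.2448.
n = ((z_{α/2} + z_β)/C)² + 3.
(2.576 + 1.036) / 0.2448 = 3.612 / 0.2448 = 14.755.
n = 14.755² + 3 = 217.71 + 3 = 220.7.
Round up.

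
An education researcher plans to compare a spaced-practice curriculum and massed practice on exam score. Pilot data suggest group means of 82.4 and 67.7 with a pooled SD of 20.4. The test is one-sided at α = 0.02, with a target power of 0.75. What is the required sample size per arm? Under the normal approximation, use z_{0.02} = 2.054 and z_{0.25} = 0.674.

n = 29 per group

Cohen's d = |M₁ − M₂| / SD_pooled = |82.4 − 67.7| / 20.4 = 14.7 / 20.4 = 0.721.
For two independent groups with equal n: n = 2·((z_{α} + z_β) / d)².
z_{α} + z_β = 2.054 + 0.674 = 2.728.
n = 2 × (2.728 / 0.721)² = 2 × 3.784² = 2 × 14.32 = 28.6.
Round up to the next whole participant.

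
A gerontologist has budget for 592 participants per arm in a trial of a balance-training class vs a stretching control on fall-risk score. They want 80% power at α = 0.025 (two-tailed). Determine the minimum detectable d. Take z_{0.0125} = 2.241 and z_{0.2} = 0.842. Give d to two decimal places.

d_min ≈ 0.18

For two independent groups of n = 592 each: d_min = (z_{α/2} + z_β)·√(2/n).
z-sum = 2.241 + 0.842 = 3.083.
d_min = 3.083 × √(2/592) = 3.083 × 0.0581 = 0.179.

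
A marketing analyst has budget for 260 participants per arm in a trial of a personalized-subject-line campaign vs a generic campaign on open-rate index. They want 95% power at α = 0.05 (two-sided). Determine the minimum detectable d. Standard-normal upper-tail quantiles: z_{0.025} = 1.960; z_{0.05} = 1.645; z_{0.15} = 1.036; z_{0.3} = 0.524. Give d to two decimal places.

For two independent groups of n = 260 each: d_min = (z_{α/2} + z_β)·√(2/n).
z-sum = 1.960 + 1.645 = 3.605.
d_min = 3.605 × √(2/260) = 3.605 × 0.0877 = 0.316.

d_min ≈ 0.32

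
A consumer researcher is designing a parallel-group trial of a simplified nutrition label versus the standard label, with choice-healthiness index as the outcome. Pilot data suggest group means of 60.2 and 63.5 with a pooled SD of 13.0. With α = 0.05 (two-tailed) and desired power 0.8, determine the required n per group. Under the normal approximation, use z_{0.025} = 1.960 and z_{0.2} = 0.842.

Cohen's d = |M₁ − M₂| / SD_pooled = |60.2 − 63.5| / 13.0 = 3.3 / 13.0 = 0.254.
For two independent groups with equal n: n = 2·((z_{α/2} + z_β) / d)².
z_{α/2} + z_β = 1.960 + 0.842 = 2.802.
n = 2 × (2.802 / 0.254)² = 2 × 11.031² = 2 × 121.69 = 243.4.
Round up to the next whole participant.

n = 244 per group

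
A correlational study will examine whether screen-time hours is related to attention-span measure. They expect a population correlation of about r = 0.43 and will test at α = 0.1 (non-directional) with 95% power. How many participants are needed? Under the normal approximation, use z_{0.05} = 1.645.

n = 55

Fisher's z: C = ½·ln((1+r)/(1−r)) = ½·ln(2.5088) = 0.4599.
n = ((z_{α/2} + z_β)/C)² + 3.
(1.645 + 1.645) / 0.4599 = 3.290 / 0.4599 = 7.154.
n = 7.154² + 3 = 51.18 + 3 = 54.2.
Round up.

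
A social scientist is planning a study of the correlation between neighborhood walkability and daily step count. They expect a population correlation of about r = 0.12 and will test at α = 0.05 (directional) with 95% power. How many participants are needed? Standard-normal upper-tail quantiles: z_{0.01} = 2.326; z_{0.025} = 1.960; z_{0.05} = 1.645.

n = 748

Fisher's z: C = ½·ln((1+r)/(1−r)) = ½·ln(1.2727) = 0.1206.
n = ((z_{α} + z_β)/C)² + 3.
(1.645 + 1.645) / 0.1206 = 3.290 / 0.1206 = 27.280.
n = 27.280² + 3 = 744.21 + 3 = 747.2.
Round up.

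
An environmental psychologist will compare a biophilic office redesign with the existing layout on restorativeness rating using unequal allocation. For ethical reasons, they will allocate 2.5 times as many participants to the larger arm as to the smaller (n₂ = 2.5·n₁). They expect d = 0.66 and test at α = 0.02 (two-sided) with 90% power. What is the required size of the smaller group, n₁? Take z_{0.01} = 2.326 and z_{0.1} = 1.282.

With allocation ratio k = n₂/n₁ = 2.5, Var(x̄₁−x̄₂) = σ²(1/n₁ + 1/(k·n₁)) = σ²·(k+1)/(k·n₁).
So n₁ = (1 + 1/k)·((z_{α/2} + z_β)/d)² = 1.400 × (3.608/0.66)².
n₁ = 1.400 × 29.88 = 41.8.
Round up: n₁ = 42, giving n₂ = 2.5 × 42 = 105.

n₁ = 42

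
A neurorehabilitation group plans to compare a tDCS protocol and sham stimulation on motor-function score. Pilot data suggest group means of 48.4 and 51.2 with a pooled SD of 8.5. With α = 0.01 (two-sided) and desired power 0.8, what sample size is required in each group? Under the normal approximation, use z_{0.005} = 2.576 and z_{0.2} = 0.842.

n = 216 per group

Cohen's d = |M₁ − M₂| / SD_pooled = |48.4 − 51.2| / 8.5 = 2.8 / 8.5 = 0.329.
For two independent groups with equal n: n = 2·((z_{α/2} + z_β) / d)².
z_{α/2} + z_β = 2.576 + 0.842 = 3.418.
n = 2 × (3.418 / 0.329)² = 2 × 10.389² = 2 × 107.93 = 215.9.
Round up to the next whole participant.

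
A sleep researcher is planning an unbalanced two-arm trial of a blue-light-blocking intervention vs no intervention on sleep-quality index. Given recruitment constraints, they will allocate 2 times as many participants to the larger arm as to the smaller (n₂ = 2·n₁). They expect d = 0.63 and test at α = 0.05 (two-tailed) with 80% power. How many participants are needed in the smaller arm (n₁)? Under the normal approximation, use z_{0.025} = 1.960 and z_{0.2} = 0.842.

With allocation ratio k = n₂/n₁ = 2, Var(x̄₁−x̄₂) = σ²(1/n₁ + 1/(k·n₁)) = σ²·(k+1)/(k·n₁).
So n₁ = (1 + 1/k)·((z_{α/2} + z_β)/d)² = 1.500 × (2.802/0.63)².
n₁ = 1.500 × 19.78 = 29.7.
Round up: n₁ = 30, giving n₂ = 2 × 30 = 60.

n₁ = 30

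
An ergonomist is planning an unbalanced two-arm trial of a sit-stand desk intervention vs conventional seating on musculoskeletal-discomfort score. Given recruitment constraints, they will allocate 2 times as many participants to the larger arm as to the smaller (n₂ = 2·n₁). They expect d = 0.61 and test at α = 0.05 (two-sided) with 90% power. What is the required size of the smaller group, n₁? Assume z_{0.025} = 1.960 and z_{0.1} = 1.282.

n₁ = 43

With allocation ratio k = n₂/n₁ = 2, Var(x̄₁−x̄₂) = σ²(1/n₁ + 1/(k·n₁)) = σ²·(k+1)/(k·n₁).
So n₁ = (1 + 1/k)·((z_{α/2} + z_β)/d)² = 1.500 × (3.242/0.61)².
n₁ = 1.500 × 28.25 = 42.4.
Round up: n₁ = 43, giving n₂ = 2 × 43 = 86.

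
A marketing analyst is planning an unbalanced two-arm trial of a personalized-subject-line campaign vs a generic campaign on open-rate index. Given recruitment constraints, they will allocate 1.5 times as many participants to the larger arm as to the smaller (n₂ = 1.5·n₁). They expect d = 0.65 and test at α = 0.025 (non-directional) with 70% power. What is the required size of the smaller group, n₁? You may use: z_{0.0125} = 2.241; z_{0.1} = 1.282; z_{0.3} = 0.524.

With allocation ratio k = n₂/n₁ = 1.5, Var(x̄₁−x̄₂) = σ²(1/n₁ + 1/(k·n₁)) = σ²·(k+1)/(k·n₁).
So n₁ = (1 + 1/k)·((z_{α/2} + z_β)/d)² = 1.667 × (2.765/0.65)².
n₁ = 1.667 × 18.10 = 30.2.
Round up: n₁ = 31, giving n₂ = ⌈1.5 × 31⌉ = ⌈46.5⌉ = 47.

n₁ = 31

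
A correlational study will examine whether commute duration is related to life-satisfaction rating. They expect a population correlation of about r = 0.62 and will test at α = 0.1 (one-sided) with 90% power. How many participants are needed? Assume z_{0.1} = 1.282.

n = 16

Fisher's z: C = ½·ln((1+r)/(1−r)) = ½·ln(4.2632) = 0.7250.
n = ((z_{α} + z_β)/C)² + 3.
(1.282 + 1.282) / 0.7250 = 2.564 / 0.7250 = 3.537.
n = 3.537² + 3 = 12.51 + 3 = 15.5.
Round up.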